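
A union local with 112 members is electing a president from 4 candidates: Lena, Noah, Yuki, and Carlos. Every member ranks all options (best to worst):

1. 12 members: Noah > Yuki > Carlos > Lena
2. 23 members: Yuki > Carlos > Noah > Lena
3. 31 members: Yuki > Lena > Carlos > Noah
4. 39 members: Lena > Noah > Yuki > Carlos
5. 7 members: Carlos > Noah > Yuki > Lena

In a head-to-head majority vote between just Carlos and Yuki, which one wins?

Yuki

Voters preferring Carlos to Yuki: 7; preferring Yuki to Carlos: 105.
Yuki wins the head-to-head.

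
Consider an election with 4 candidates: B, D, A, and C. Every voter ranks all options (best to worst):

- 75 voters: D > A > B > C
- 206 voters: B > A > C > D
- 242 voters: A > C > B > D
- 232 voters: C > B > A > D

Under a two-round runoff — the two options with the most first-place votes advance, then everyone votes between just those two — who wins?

Round 1 first-place votes: B 206, D 75, A 242, C 232.
A and C advance.
Runoff: A is preferred to C by 523 voters; C by 232.
A wins the runoff.

A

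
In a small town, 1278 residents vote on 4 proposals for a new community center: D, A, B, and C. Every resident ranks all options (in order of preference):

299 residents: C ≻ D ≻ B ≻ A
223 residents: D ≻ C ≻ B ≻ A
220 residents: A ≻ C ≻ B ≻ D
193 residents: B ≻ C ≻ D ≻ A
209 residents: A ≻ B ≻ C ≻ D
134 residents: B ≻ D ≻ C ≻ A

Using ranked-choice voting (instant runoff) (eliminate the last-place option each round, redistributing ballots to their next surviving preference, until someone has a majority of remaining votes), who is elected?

Round 1: D 223, A 429, B 327, C 299. Eliminate D.
Round 2: A 429, B 327, C 522. Eliminate B.
Round 3: A 429, C 849. C has a majority.

C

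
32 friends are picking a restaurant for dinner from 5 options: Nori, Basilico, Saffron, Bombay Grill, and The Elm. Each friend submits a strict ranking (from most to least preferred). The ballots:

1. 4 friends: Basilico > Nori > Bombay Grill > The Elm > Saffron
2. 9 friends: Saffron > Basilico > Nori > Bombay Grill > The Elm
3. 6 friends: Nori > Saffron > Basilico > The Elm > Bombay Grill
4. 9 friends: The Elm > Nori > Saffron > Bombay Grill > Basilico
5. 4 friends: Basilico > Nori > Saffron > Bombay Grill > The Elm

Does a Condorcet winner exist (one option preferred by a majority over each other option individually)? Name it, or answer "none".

Checking pairwise contests:
Basilico beats Nori 17–15.
Saffron beats Basilico 24–8.
Nori beats Saffron 23–9.
Nori beats Bombay Grill 32–0.
Nori beats The Elm 23–9.
Every option loses at least one head-to-head, so there is no Condorcet winner.

none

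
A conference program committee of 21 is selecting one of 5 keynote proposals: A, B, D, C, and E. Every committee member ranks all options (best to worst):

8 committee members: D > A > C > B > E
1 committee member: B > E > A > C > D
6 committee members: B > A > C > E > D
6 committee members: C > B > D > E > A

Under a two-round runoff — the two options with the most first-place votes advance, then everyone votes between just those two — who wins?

B

Round 1 first-place votes: A 0, B 7, D 8, C 6, E 0.
D and B advance.
Runoff: D is preferred to B by 8 voters; B by 13.
B wins the runoff.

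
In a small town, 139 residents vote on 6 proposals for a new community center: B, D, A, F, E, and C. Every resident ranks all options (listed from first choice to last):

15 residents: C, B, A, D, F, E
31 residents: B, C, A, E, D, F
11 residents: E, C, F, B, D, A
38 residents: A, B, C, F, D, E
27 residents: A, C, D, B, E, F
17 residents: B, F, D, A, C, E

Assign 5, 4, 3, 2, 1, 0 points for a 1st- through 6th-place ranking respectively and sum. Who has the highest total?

B: 15·4 + 31·5 + 11·2 + 38·4 + 27·2 + 17·5 = 528
D: 15·2 + 31·1 + 11·1 + 38·1 + 27·3 + 17·3 = 242
A: 15·3 + 31·3 + 11·0 + 38·5 + 27·5 + 17·2 = 497
F: 15·1 + 31·0 + 11·3 + 38·2 + 27·0 + 17·4 = 192
E: 15·0 + 31·2 + 11·5 + 38·0 + 27·1 + 17·0 = 144
C: 15·5 + 31·4 + 11·4 + 38·3 + 27·4 + 17·1 = 482
B has the highest Borda score (528).

B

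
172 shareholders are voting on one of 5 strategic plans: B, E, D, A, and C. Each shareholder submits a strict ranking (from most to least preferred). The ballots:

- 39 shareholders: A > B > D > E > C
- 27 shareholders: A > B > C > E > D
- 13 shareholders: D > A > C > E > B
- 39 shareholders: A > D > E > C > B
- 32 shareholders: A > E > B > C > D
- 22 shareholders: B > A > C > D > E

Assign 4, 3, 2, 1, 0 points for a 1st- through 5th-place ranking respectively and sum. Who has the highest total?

A

B: 39·3 + 27·3 + 13·0 + 39·0 + 32·2 + 22·4 = 350
E: 39·1 + 27·1 + 13·1 + 39·2 + 32·3 + 22·0 = 253
D: 39·2 + 27·0 + 13·4 + 39·3 + 32·0 + 22·1 = 269
A: 39·4 + 27·4 + 13·3 + 39·4 + 32·4 + 22·3 = 653
C: 39·0 + 27·2 + 13·2 + 39·1 + 32·1 + 22·2 = 195
A has the highest Borda score (653).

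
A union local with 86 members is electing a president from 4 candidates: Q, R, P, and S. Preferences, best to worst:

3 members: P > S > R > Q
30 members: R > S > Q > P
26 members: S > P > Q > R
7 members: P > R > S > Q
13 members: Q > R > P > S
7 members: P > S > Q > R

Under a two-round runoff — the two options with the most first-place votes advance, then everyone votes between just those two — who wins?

R

Round 1 first-place votes: Q 13, R 30, P 17, S 26.
R and S advance.
Runoff: R is preferred to S by 50 voters; S by 36.
R wins the runoff.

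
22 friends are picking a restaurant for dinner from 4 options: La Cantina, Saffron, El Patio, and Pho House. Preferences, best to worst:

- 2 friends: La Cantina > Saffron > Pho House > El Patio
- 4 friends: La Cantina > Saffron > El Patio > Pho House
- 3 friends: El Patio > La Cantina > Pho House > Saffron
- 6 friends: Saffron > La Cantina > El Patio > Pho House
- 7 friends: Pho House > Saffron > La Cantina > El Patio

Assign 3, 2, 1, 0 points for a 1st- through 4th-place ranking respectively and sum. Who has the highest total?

Saffron

La Cantina: 2·3 + 4·3 + 3·2 + 6·2 + 7·1 = 43
Saffron: 2·2 + 4·2 + 3·0 + 6·3 + 7·2 = 44
El Patio: 2·0 + 4·1 + 3·3 + 6·1 + 7·0 = 19
Pho House: 2·1 + 4·0 + 3·1 + 6·0 + 7·3 = 26
Saffron has the highest Borda score (44).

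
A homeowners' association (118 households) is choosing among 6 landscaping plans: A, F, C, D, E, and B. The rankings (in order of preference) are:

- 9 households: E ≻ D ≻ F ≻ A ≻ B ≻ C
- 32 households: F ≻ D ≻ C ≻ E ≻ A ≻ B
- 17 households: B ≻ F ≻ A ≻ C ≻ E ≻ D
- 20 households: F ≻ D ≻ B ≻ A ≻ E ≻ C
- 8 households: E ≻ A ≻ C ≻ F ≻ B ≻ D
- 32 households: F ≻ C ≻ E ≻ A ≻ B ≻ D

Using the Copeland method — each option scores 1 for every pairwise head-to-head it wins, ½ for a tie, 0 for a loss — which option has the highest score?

F

A: beats B; loses to F, C, D, and E → score 1.
F: beats A, C, D, E, and B → score 5.
C: beats A, E, and B; loses to F and D → score 3.
D: beats A, C, and B; loses to F and E → score 3.
E: beats A, D, and B; loses to F and C → score 3.
B: loses to A, F, C, D, and E → score 0.
F has the best pairwise record.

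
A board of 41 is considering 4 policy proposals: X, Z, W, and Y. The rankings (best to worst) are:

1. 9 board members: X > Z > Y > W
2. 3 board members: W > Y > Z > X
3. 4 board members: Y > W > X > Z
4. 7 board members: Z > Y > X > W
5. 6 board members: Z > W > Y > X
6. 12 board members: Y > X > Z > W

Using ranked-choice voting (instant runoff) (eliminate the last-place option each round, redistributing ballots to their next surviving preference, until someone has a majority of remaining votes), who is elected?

Round 1: X 9, Z 13, W 3, Y 16. Eliminate W.
Round 2: X 9, Z 13, Y 19. Eliminate X.
Round 3: Z 22, Y 19. Z has a majority.

Z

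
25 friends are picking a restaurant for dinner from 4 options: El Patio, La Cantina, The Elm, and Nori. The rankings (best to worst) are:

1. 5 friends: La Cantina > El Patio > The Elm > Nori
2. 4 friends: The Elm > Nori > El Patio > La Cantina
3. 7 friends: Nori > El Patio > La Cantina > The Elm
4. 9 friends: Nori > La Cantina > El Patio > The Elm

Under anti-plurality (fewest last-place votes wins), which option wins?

Last-place votes: El Patio 0, La Cantina 4, The Elm 16, Nori 5.
El Patio is ranked last by the fewest voters, so El Patio wins.

El Patio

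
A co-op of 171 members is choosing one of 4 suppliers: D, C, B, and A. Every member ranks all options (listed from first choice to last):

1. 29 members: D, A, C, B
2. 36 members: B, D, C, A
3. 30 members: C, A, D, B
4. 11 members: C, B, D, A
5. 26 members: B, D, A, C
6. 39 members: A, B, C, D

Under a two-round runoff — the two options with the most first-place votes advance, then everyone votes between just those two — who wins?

Round 1 first-place votes: D 29, C 41, B 62, A 39.
B and C advance.
Runoff: B is preferred to C by 101 voters; C by 70.
B wins the runoff.

B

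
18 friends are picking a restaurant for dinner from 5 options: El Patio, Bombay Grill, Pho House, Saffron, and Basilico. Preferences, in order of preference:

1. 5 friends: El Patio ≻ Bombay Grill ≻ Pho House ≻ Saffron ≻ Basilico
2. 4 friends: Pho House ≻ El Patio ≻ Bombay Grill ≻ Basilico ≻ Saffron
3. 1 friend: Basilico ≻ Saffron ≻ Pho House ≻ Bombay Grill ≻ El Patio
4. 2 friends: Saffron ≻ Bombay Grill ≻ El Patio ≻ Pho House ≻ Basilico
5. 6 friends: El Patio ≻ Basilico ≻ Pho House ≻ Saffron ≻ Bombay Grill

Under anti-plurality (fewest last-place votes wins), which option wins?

Pho House

Last-place votes: El Patio 1, Bombay Grill 6, Pho House 0, Saffron 4, Basilico 7.
Pho House is ranked last by the fewest voters, so Pho House wins.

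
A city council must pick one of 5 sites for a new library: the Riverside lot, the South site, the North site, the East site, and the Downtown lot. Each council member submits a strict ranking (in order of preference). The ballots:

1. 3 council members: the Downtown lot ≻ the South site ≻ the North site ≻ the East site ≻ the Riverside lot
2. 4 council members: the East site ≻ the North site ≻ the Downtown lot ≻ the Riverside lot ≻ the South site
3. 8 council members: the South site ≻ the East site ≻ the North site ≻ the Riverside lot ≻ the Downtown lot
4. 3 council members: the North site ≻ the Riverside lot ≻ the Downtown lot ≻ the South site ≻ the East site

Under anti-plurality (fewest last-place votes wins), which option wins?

the North site

Last-place votes: the Riverside lot 3, the South site 4, the North site 0, the East site 3, the Downtown lot 8.
the North site is ranked last by the fewest voters, so the North site wins.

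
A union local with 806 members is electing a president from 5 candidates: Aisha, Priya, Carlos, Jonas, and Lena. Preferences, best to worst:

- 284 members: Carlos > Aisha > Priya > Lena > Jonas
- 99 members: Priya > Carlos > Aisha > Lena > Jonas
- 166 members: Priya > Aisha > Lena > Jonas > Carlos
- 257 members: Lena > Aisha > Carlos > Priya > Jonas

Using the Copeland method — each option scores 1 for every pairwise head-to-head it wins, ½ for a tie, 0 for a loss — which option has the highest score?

Aisha

Aisha: beats Priya, Carlos, Jonas, and Lena → score 4.
Priya: beats Jonas and Lena; loses to Aisha and Carlos → score 2.
Carlos: beats Priya and Jonas; loses to Aisha and Lena → score 2.
Jonas: loses to Aisha, Priya, Carlos, and Lena → score 0.
Lena: beats Carlos and Jonas; loses to Aisha and Priya → score 2.
Aisha has the best pairwise record.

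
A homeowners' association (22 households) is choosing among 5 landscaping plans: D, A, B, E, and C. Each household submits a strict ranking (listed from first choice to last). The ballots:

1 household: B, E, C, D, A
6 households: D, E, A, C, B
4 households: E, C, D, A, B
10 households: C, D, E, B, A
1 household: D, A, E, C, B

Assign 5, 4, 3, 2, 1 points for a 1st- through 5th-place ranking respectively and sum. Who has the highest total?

D: 1·2 + 6·5 + 4·3 + 10·4 + 1·5 = 89
A: 1·1 + 6·3 + 4·2 + 10·1 + 1·4 = 41
B: 1·5 + 6·1 + 4·1 + 10·2 + 1·1 = 36
E: 1·4 + 6·4 + 4·5 + 10·3 + 1·3 = 81
C: 1·3 + 6·2 + 4·4 + 10·5 + 1·2 = 83
D has the highest Borda score (89).

D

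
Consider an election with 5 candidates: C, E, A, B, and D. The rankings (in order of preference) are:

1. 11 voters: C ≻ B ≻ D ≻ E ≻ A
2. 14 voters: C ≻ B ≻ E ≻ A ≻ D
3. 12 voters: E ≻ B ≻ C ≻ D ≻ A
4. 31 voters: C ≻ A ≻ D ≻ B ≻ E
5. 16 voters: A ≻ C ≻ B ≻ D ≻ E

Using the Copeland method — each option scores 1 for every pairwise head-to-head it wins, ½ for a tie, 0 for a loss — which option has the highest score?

C: beats E, A, B, and D → score 4.
E: loses to C, A, B, and D → score 0.
A: beats E, B, and D; loses to C → score 3.
B: beats E and D; loses to C and A → score 2.
D: beats E; loses to C, A, and B → score 1.
C has the best pairwise record.

C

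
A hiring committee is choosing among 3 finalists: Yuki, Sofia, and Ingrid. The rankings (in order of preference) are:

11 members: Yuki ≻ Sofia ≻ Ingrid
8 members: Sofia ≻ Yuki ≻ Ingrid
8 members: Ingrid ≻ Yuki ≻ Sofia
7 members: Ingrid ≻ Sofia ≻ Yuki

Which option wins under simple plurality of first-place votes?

First-place votes: Yuki 11, Sofia 8, Ingrid 15.
Ingrid has the most first-place votes.

Ingrid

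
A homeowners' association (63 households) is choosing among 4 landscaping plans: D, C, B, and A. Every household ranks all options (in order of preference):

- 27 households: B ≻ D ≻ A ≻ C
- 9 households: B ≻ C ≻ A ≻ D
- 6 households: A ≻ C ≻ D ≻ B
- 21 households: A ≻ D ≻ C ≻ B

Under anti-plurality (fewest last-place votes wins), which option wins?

Last-place votes: D 9, C 27, B 27, A 0.
A is ranked last by the fewest voters, so A wins.

A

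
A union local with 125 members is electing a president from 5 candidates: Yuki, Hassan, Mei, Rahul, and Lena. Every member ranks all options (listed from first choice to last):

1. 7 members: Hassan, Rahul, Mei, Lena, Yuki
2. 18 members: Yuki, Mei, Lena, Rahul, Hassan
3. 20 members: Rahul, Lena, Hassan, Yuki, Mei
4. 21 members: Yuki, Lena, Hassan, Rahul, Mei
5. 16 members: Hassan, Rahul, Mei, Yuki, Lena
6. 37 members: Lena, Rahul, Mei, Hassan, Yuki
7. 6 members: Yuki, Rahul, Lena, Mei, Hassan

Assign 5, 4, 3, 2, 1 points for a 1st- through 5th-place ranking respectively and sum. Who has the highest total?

Yuki: 7·1 + 18·5 + 20·2 + 21·5 + 16·2 + 37·1 + 6·5 = 341
Hassan: 7·5 + 18·1 + 20·3 + 21·3 + 16·5 + 37·2 + 6·1 = 336
Mei: 7·3 + 18·4 + 20·1 + 21·1 + 16·3 + 37·3 + 6·2 = 305
Rahul: 7·4 + 18·2 + 20·5 + 21·2 + 16·4 + 37·4 + 6·4 = 442
Lena: 7·2 + 18·3 + 20·4 + 21·4 + 16·1 + 37·5 + 6·3 = 451
Lena has the highest Borda score (451).

Lena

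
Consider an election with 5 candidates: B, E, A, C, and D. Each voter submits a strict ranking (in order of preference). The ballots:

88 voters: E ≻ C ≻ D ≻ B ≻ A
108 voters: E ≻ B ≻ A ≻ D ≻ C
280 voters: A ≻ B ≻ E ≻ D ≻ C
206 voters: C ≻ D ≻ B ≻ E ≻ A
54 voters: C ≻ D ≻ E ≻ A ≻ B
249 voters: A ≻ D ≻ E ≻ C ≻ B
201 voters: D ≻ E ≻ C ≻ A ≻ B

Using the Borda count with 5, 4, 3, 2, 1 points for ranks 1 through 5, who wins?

D

B: 88·2 + 108·4 + 280·4 + 206·3 + 54·1 + 249·1 + 201·1 = 2850
E: 88·5 + 108·5 + 280·3 + 206·2 + 54·3 + 249·3 + 201·4 = 3945
A: 88·1 + 108·3 + 280·5 + 206·1 + 54·2 + 249·5 + 201·2 = 3773
C: 88·4 + 108·1 + 280·1 + 206·5 + 54·5 + 249·2 + 201·3 = 3141
D: 88·3 + 108·2 + 280·2 + 206·4 + 54·4 + 249·4 + 201·5 = 4081
D has the highest Borda score (4081).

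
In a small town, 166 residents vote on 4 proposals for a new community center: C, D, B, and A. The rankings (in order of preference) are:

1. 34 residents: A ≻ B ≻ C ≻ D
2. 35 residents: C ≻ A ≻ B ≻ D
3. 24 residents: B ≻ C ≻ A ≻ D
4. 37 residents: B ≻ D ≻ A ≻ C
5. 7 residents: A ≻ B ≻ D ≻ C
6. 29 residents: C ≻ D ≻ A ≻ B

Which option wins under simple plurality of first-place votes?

C

First-place votes: C 64, D 0, B 61, A 41.
C has the most first-place votes.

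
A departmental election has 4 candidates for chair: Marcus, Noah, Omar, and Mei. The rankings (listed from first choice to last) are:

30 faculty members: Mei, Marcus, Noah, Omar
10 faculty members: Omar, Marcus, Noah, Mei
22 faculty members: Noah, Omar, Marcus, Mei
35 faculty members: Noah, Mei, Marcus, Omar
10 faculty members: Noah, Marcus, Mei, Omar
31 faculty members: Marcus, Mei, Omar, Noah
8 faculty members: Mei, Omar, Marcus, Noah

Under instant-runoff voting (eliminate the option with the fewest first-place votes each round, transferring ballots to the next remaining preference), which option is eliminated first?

Round 1: Marcus 31, Noah 67, Omar 10, Mei 38. Eliminate Omar.

Omar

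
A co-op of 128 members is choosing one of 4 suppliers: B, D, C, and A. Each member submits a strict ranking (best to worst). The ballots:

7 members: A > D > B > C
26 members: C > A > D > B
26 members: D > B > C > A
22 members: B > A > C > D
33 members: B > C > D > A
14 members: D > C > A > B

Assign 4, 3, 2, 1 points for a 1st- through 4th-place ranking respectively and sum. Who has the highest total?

B: 7·2 + 26·1 + 26·3 + 22·4 + 33·4 + 14·1 = 352
D: 7·3 + 26·2 + 26·4 + 22·1 + 33·2 + 14·4 = 321
C: 7·1 + 26·4 + 26·2 + 22·2 + 33·3 + 14·3 = 348
A: 7·4 + 26·3 + 26·1 + 22·3 + 33·1 + 14·2 = 259
B has the highest Borda score (352).

B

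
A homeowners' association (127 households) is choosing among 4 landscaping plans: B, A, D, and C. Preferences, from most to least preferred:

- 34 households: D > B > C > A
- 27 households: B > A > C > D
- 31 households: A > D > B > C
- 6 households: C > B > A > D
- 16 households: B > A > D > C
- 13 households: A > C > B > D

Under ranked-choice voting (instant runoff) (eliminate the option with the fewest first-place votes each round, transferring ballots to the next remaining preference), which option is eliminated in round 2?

Round 1: B 43, A 44, D 34, C 6. Eliminate C.
Round 2: B 49, A 44, D 34. Eliminate D.

D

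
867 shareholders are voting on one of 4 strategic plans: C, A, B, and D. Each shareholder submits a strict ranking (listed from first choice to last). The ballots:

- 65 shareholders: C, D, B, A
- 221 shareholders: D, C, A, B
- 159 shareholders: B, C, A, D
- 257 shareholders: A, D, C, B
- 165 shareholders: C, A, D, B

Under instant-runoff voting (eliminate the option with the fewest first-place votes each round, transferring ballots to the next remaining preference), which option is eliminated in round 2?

Round 1: C 230, A 257, B 159, D 221. Eliminate B.
Round 2: C 389, A 257, D 221. Eliminate D.

D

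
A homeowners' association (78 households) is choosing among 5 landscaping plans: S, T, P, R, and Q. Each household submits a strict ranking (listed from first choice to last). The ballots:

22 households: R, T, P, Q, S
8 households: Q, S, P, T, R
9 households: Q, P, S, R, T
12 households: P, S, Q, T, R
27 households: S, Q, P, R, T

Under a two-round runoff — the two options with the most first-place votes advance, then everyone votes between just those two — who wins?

Round 1 first-place votes: S 27, T 0, P 12, R 22, Q 17.
S and R advance.
Runoff: S is preferred to R by 56 voters; R by 22.
S wins the runoff.

S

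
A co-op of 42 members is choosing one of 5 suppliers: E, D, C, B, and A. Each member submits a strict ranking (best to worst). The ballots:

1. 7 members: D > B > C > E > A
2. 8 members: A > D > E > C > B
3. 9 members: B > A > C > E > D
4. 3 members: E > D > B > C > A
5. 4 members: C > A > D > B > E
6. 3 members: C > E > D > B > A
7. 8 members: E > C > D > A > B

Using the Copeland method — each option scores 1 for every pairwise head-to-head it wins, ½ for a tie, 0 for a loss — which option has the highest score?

E: beats D and B; ties A; loses to C → score 2.5.
D: beats B; ties A; loses to E and C → score 1.5.
C: beats E, D, B, and A → score 4.
B: beats A; loses to E, D, and C → score 1.
A: ties E and D; loses to C and B → score 1.
C has the best pairwise record.

C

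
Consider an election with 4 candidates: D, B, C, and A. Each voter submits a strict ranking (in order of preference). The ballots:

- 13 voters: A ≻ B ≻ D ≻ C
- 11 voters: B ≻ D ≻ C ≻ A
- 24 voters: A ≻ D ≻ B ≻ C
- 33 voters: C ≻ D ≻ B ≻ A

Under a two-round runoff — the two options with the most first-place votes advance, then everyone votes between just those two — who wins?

Round 1 first-place votes: D 0, B 11, C 33, A 37.
A and C advance.
Runoff: A is preferred to C by 37 voters; C by 44.
C wins the runoff.

C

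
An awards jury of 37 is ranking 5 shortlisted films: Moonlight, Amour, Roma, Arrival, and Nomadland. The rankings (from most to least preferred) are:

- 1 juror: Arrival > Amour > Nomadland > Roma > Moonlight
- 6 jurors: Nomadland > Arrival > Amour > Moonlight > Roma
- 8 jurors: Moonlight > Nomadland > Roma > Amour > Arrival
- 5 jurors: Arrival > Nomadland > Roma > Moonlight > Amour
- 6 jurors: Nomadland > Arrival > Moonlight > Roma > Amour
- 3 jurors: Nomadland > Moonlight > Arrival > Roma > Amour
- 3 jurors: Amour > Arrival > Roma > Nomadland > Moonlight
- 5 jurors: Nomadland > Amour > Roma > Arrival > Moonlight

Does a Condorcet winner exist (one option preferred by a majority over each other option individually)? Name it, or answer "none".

Nomadland vs Moonlight: 29–8 for Nomadland.
Nomadland vs Amour: 33–4 for Nomadland.
Nomadland vs Roma: 34–3 for Nomadland.
Nomadland vs Arrival: 28–9 for Nomadland.
Nomadland beats every other option head-to-head.

Nomadland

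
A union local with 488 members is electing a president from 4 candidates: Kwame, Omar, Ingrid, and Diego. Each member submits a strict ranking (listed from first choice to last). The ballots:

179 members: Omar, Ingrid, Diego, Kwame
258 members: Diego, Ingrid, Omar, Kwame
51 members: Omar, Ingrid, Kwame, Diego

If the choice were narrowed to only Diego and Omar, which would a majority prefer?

Voters preferring Diego to Omar: 258; preferring Omar to Diego: 230.
Diego wins the head-to-head.

Diego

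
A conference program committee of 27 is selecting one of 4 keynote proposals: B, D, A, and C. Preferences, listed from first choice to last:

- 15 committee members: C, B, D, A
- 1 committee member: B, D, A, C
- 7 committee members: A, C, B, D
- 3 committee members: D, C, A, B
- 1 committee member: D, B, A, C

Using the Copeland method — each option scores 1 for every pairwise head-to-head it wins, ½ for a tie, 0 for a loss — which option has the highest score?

B: beats D and A; loses to C → score 2.
D: beats A; loses to B and C → score 1.
A: loses to B, D, and C → score 0.
C: beats B, D, and A → score 3.
C has the best pairwise record.

C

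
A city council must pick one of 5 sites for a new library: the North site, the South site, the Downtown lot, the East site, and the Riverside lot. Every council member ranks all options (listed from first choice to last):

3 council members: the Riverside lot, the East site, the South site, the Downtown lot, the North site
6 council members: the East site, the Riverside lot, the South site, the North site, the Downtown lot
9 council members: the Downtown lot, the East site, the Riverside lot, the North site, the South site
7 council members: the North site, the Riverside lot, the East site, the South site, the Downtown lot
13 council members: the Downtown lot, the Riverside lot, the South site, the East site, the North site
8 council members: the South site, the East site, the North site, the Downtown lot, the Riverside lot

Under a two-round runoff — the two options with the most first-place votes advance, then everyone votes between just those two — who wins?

Round 1 first-place votes: the North site 7, the South site 8, the Downtown lot 22, the East site 6, the Riverside lot 3.
the Downtown lot and the South site advance.
Runoff: the Downtown lot is preferred to the South site by 22 voters; the South site by 24.
the South site wins the runoff.

the South site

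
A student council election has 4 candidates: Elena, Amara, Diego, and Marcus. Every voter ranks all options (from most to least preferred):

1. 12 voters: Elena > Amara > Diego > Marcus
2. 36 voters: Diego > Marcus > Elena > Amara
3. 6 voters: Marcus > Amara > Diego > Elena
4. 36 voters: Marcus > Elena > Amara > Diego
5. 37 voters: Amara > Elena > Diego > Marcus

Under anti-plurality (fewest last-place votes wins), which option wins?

Elena

Last-place votes: Elena 6, Amara 36, Diego 36, Marcus 49.
Elena is ranked last by the fewest voters, so Elena wins.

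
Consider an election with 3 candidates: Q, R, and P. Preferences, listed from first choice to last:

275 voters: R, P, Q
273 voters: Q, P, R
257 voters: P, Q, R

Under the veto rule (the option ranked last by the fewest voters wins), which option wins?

P

Last-place votes: Q 275, R 530, P 0.
P is ranked last by the fewest voters, so P wins.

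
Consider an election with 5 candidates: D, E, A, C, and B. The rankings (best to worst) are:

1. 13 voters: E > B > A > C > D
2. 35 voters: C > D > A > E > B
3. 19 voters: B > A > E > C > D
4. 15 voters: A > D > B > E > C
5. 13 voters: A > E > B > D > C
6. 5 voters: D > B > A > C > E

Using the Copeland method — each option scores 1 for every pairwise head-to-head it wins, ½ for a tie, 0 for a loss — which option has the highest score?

D: beats E and B; loses to A and C → score 2.
E: beats C and B; loses to D and A → score 2.
A: beats D, E, C, and B → score 4.
C: beats D; loses to E, A, and B → score 1.
B: beats C; loses to D, E, and A → score 1.
A has the best pairwise record.

A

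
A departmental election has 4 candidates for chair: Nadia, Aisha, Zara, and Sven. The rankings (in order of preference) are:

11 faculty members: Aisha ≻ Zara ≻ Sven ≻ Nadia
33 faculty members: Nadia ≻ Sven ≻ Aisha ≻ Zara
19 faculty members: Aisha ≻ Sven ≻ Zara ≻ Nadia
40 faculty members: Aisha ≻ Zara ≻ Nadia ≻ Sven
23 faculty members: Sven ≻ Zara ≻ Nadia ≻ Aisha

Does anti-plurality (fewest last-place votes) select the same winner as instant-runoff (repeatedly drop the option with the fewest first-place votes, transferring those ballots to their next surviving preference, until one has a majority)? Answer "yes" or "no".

yes

Anti-plurality — last-place votes: Nadia 30, Aisha 23, Zara 33, Sven 40. Winner: Aisha.
Instant-runoff — R1 Nadia 33, Aisha 70, Zara 0, Sven 23 (Aisha winner). Winner: Aisha.
The two methods agree.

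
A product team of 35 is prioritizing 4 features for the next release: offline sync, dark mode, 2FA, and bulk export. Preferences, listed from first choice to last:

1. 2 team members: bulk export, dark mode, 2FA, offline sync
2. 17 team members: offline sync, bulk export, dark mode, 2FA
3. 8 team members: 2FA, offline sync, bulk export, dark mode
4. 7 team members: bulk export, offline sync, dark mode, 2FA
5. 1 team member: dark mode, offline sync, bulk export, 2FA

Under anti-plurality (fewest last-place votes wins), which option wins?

bulk export

Last-place votes: offline sync 2, dark mode 8, 2FA 25, bulk export 0.
bulk export is ranked last by the fewest voters, so bulk export wins.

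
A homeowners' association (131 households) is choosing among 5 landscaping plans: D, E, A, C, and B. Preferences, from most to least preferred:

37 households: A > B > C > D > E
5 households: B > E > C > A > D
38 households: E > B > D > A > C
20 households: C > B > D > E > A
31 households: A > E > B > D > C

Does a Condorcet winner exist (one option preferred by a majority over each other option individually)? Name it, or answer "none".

A

A vs D: 73–58 for A.
A vs E: 68–63 for A.
A vs C: 106–25 for A.
A vs B: 68–63 for A.
A beats every other option head-to-head.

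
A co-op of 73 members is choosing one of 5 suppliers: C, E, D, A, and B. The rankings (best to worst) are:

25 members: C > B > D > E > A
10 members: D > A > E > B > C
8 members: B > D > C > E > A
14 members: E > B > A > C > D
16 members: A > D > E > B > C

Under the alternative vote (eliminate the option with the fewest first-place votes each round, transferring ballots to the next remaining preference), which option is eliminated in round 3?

D

Round 1: C 25, E 14, D 10, A 16, B 8. Eliminate B.
Round 2: C 25, E 14, D 18, A 16. Eliminate E.
Round 3: C 25, D 18, A 30. Eliminate D.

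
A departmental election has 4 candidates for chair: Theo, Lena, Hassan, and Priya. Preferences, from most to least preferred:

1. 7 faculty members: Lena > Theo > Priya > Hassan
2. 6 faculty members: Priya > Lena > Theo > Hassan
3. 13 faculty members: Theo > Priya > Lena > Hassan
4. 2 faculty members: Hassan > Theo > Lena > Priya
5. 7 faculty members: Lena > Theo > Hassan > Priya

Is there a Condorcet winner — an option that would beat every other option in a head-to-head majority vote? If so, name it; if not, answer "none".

Checking pairwise contests:
Lena beats Theo 20–15.
Priya beats Lena 19–16.
Theo beats Hassan 33–2.
Theo beats Priya 29–6.
Every option loses at least one head-to-head, so there is no Condorcet winner.

none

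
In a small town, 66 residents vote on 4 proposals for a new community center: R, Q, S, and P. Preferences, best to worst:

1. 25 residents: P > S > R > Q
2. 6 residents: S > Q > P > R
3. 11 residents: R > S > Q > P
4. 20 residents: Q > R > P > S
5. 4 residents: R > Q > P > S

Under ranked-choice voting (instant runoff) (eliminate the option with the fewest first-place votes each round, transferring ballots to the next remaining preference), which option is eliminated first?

S

Round 1: R 15, Q 20, S 6, P 25. Eliminate S.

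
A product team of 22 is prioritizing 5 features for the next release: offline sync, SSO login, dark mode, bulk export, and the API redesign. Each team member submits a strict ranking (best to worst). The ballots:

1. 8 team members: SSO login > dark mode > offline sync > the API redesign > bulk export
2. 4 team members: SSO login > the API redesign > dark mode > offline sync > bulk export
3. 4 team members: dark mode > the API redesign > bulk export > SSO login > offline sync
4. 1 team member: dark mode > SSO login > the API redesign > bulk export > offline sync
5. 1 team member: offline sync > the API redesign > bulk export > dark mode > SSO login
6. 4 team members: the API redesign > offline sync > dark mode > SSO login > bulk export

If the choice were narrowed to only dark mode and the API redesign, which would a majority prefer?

dark mode

Voters preferring dark mode to the API redesign: 13; preferring the API redesign to dark mode: 9.
dark mode wins the head-to-head.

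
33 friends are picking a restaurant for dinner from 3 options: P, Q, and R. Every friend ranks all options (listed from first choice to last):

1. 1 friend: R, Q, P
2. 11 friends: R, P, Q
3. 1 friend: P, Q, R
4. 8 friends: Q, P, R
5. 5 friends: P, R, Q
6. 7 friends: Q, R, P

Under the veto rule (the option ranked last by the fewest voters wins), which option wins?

P

Last-place votes: P 8, Q 16, R 9.
P is ranked last by the fewest voters, so P wins.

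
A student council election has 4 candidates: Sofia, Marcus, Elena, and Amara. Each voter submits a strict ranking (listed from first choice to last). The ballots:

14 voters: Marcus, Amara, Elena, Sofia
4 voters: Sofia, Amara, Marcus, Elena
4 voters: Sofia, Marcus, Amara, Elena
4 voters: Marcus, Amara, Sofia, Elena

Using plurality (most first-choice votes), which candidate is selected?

Marcus

First-place votes: Sofia 8, Marcus 18, Elena 0, Amara 0.
Marcus has the most first-place votes.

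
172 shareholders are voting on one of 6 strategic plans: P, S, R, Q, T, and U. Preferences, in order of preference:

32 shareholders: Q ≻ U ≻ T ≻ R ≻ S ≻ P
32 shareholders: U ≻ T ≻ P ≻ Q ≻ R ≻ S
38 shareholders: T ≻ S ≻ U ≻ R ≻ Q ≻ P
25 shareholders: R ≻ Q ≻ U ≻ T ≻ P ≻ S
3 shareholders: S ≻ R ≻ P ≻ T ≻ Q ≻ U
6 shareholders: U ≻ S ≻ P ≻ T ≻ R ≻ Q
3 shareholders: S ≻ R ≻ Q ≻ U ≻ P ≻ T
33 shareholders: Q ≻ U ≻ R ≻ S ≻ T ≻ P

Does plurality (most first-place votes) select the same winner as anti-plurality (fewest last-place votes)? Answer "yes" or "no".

no

Plurality — first-place votes: P 0, S 6, R 25, Q 65, T 38, U 38. Winner: Q.
Anti-plurality — last-place votes: P 103, S 57, R 0, Q 6, T 3, U 3. Winner: R.
The two methods disagree.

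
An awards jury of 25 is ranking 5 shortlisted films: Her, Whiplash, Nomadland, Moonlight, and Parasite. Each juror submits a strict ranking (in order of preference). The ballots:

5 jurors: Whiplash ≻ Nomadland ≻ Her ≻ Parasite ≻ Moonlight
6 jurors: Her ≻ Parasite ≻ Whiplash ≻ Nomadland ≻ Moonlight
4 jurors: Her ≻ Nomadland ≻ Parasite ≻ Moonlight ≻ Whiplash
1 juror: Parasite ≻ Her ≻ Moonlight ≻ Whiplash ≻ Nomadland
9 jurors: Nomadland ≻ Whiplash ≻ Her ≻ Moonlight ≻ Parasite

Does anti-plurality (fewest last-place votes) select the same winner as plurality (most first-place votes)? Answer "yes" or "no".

Anti-plurality — last-place votes: Her 0, Whiplash 4, Nomadland 1, Moonlight 11, Parasite 9. Winner: Her.
Plurality — first-place votes: Her 10, Whiplash 5, Nomadland 9, Moonlight 0, Parasite 1. Winner: Her.
The two methods agree.

yes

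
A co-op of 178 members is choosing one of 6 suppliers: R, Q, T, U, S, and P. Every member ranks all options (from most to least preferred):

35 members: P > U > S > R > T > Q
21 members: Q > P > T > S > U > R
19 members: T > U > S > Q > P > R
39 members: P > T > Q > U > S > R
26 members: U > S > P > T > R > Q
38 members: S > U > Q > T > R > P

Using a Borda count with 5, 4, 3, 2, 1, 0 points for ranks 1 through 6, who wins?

U

R: 35·2 + 21·0 + 19·0 + 39·0 + 26·1 + 38·1 = 134
Q: 35·0 + 21·5 + 19·2 + 39·3 + 26·0 + 38·3 = 374
T: 35·1 + 21·3 + 19·5 + 39·4 + 26·2 + 38·2 = 477
U: 35·4 + 21·1 + 19·4 + 39·2 + 26·5 + 38·4 = 597
S: 35·3 + 21·2 + 19·3 + 39·1 + 26·4 + 38·5 = 537
P: 35·5 + 21·4 + 19·1 + 39·5 + 26·3 + 38·0 = 551
U has the highest Borda score (597).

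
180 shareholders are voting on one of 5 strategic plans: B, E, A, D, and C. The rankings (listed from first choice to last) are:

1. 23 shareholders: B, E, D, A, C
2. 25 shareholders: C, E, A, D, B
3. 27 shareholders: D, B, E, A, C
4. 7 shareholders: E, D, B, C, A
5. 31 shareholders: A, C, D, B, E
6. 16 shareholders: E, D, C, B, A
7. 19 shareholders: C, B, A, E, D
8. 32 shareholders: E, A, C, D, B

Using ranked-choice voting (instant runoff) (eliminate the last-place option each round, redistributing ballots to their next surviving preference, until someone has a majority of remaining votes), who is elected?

Round 1: B 23, E 55, A 31, D 27, C 44. Eliminate B.
Round 2: E 78, A 31, D 27, C 44. Eliminate D.
Round 3: E 105, A 31, C 44. E has a majority.

E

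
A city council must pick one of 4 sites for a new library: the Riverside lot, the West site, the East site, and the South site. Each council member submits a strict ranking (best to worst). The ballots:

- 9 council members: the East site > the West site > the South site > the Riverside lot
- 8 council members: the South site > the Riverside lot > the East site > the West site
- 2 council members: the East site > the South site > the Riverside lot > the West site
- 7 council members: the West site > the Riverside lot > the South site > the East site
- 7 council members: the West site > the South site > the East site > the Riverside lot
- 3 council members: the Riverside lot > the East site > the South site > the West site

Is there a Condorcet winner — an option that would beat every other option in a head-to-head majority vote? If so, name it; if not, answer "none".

Checking pairwise contests:
the West site beats the Riverside lot 23–13.
the East site beats the West site 22–14.
the South site beats the East site 22–14.
the West site beats the South site 23–13.
Every option loses at least one head-to-head, so there is no Condorcet winner.

none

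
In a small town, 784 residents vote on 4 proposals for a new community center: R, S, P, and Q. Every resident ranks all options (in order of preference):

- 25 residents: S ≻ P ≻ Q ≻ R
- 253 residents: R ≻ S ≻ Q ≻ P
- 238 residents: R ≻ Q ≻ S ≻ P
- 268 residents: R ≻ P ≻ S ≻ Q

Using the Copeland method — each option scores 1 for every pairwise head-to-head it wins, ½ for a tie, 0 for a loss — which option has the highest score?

R: beats S, P, and Q → score 3.
S: beats P and Q; loses to R → score 2.
P: loses to R, S, and Q → score 0.
Q: beats P; loses to R and S → score 1.
R has the best pairwise record.

R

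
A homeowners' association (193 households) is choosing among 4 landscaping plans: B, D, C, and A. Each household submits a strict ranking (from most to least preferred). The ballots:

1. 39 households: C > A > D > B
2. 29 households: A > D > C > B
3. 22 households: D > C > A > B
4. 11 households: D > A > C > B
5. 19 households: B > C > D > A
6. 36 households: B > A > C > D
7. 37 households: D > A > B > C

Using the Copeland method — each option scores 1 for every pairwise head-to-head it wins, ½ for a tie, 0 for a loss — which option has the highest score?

B: loses to D, C, and A → score 0.
D: beats B and C; loses to A → score 2.
C: beats B; loses to D and A → score 1.
A: beats B, D, and C → score 3.
A has the best pairwise record.

A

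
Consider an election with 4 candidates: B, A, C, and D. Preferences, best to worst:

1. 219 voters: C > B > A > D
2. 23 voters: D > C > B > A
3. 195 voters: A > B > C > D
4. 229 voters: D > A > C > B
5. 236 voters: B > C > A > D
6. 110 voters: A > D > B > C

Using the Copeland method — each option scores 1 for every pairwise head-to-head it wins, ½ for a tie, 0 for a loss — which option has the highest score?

A

B: beats C and D; loses to A → score 2.
A: beats B, C, and D → score 3.
C: beats D; loses to B and A → score 1.
D: loses to B, A, and C → score 0.
A has the best pairwise record.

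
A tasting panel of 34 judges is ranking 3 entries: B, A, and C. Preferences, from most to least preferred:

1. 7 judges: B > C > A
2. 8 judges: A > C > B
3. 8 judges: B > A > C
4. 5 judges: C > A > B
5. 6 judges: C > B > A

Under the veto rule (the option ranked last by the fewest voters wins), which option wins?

Last-place votes: B 13, A 13, C 8.
C is ranked last by the fewest voters, so C wins.

C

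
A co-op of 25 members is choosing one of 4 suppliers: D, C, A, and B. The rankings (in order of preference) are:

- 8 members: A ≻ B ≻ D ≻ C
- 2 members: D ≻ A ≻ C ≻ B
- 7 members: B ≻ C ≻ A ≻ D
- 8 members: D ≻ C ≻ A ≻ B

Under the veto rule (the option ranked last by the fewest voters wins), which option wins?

A

Last-place votes: D 7, C 8, A 0, B 10.
A is ranked last by the fewest voters, so A wins.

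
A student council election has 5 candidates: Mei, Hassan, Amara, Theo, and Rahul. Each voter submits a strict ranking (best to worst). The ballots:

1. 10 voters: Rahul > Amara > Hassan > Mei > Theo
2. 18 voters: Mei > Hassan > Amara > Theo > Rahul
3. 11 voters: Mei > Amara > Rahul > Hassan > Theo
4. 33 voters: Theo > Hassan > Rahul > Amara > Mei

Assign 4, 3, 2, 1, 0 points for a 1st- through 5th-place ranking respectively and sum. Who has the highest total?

Hassan

Mei: 10·1 + 18·4 + 11·4 + 33·0 = 126
Hassan: 10·2 + 18·3 + 11·1 + 33·3 = 184
Amara: 10·3 + 18·2 + 11·3 + 33·1 = 132
Theo: 10·0 + 18·1 + 11·0 + 33·4 = 150
Rahul: 10·4 + 18·0 + 11·2 + 33·2 = 128
Hassan has the highest Borda score (184).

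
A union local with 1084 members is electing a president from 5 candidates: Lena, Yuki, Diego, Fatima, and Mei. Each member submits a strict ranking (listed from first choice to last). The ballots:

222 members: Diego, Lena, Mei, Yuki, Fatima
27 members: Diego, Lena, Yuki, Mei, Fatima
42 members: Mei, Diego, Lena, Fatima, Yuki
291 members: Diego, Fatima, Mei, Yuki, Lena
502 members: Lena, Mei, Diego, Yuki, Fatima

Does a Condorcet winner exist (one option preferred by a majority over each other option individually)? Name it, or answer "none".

Checking pairwise contests:
Diego beats Lena 582–502.
Lena beats Yuki 793–291.
Mei beats Diego 544–540.
Lena beats Fatima 793–291.
Lena beats Mei 751–333.
Every option loses at least one head-to-head, so there is no Condorcet winner.

none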